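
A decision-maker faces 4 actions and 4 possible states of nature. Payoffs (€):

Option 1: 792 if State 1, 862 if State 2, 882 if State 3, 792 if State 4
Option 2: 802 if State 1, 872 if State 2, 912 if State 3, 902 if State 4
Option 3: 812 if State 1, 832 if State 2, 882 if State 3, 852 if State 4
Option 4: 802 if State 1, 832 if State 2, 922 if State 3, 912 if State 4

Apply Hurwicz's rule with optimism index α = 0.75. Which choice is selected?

Option 1: 0.75·882 + 0.25·792 = 859.5
Option 2: 0.75·912 + 0.25·802 = 884.5
Option 3: 0.75·882 + 0.25·812 = 864.5
Option 4: 0.75·922 + 0.25·802 = 892
Highest Hurwicz score = 892 → Option 4.

Option 4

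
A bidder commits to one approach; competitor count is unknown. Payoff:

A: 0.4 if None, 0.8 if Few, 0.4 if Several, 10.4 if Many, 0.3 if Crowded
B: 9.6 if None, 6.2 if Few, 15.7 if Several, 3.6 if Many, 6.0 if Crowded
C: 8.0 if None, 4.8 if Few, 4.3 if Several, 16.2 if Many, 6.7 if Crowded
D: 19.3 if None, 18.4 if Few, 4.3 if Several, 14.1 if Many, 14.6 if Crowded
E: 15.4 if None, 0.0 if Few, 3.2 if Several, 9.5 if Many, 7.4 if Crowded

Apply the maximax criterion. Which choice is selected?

D

Row maxima: A=10.4, B=15.7, C=16.2, D=19.3, E=15.4
Best best-case = 19.3 → D.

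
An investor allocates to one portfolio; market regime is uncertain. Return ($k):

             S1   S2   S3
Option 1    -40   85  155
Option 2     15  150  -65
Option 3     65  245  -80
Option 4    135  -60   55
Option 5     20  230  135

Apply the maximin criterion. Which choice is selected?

Option 5

Row minima: Option 1=-40, Option 2=-65, Option 3=-80, Option 4=-60, Option 5=20
Best worst-case = 20 → Option 5.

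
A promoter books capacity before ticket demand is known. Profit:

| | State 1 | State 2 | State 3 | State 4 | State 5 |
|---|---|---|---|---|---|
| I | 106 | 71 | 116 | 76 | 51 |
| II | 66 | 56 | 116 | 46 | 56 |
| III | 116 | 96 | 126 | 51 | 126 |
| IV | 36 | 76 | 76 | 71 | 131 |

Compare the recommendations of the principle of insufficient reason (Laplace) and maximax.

Row averages: I=84, II=68, III=103, IV=78
Highest average = 103 → III.
Row maxima: I=116, II=116, III=126, IV=131
Best best-case = 131 → IV.

laplace → III; maximax → IV (disagree)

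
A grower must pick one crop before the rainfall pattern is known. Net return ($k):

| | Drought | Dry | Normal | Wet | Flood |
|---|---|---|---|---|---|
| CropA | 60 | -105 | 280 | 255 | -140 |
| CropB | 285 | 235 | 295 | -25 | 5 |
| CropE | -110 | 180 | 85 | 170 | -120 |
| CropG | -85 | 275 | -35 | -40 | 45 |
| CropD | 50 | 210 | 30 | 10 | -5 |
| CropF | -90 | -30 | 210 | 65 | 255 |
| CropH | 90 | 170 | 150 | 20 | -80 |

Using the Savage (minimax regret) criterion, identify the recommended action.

Column bests: Drought=285, Dry=275, Normal=295, Wet=255, Flood=255.
CropA regrets: 225, 380, 15, 0, 395 → max 395
CropB regrets: 0, 40, 0, 280, 250 → max 280
CropE regrets: 395, 95, 210, 85, 375 → max 395
CropG regrets: 370, 0, 330, 295, 210 → max 370
CropD regrets: 235, 65, 265, 245, 260 → max 265
CropF regrets: 375, 305, 85, 190, 0 → max 375
CropH regrets: 195, 105, 145, 235, 335 → max 335
Smallest max regret = 265 → CropD.

CropD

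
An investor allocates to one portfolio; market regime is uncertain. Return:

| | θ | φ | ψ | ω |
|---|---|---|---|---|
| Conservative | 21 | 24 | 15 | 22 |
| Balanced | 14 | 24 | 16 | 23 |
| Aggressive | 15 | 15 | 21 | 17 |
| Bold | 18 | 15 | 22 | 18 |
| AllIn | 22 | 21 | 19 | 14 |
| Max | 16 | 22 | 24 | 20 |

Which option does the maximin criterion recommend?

Max

Row minima: Conservative=15, Balanced=14, Aggressive=15, Bold=15, AllIn=14, Max=16
Best worst-case = 16 → Max.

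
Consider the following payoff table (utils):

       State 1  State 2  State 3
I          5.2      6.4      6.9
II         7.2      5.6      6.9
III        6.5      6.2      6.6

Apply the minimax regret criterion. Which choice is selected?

Column bests: State 1=7.2, State 2=6.4, State 3=6.9.
I regrets: 2.0, 0.0, 0.0 → max 2.0
II regrets: 0.0, 0.8, 0.0 → max 0.8
III regrets: 0.7, 0.2, 0.3 → max 0.7
Smallest max regret = 0.7 → III.

III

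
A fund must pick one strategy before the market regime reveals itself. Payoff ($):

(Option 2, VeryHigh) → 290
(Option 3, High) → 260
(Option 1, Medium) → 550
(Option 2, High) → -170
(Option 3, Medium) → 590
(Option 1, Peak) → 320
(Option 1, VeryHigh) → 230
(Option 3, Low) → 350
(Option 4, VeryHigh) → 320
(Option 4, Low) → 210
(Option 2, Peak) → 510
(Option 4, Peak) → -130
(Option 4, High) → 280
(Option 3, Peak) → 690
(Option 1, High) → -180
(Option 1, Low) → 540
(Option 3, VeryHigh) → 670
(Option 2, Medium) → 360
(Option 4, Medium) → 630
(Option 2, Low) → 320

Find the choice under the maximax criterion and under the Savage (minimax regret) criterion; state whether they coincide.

maximax → Option 3; minimax regret → Option 3 (agree)

Row maxima: Option 1=550, Option 2=510, Option 3=690, Option 4=630
Best best-case = 690 → Option 3.
Column bests: Low=540, Medium=630, High=280, VeryHigh=670, Peak=690.
Option 1 regrets: 0, 80, 460, 440, 370 → max 460
Option 2 regrets: 220, 270, 450, 380, 180 → max 450
Option 3 regrets: 190, 40, 20, 0, 0 → max 190
Option 4 regrets: 330, 0, 0, 350, 820 → max 820
Smallest max regret = 190 → Option 3.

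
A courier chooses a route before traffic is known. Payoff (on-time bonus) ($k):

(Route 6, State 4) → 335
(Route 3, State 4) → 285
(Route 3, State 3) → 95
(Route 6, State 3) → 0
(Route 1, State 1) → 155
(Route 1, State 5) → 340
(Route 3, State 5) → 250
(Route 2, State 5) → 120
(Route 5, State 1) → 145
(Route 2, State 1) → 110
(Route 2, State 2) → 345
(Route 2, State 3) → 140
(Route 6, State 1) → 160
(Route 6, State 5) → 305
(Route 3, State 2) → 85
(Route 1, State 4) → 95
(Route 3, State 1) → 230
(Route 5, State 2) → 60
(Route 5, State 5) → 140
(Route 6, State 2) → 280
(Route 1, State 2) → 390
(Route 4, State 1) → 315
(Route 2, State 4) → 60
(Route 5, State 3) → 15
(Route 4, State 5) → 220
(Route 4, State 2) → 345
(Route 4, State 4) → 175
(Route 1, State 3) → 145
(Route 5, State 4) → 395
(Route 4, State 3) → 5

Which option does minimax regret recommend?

Column bests: State 1=315, State 2=390, State 3=145, State 4=395, State 5=340.
Route 1 regrets: 160, 0, 0, 300, 0 → max 300
Route 2 regrets: 205, 45, 5, 335, 220 → max 335
Route 3 regrets: 85, 305, 50, 110, 90 → max 305
Route 4 regrets: 0, 45, 140, 220, 120 → max 220
Route 5 regrets: 170, 330, 130, 0, 200 → max 330
Route 6 regrets: 155, 110, 145, 60, 35 → max 155
Smallest max regret = 155 → Route 6.

Route 6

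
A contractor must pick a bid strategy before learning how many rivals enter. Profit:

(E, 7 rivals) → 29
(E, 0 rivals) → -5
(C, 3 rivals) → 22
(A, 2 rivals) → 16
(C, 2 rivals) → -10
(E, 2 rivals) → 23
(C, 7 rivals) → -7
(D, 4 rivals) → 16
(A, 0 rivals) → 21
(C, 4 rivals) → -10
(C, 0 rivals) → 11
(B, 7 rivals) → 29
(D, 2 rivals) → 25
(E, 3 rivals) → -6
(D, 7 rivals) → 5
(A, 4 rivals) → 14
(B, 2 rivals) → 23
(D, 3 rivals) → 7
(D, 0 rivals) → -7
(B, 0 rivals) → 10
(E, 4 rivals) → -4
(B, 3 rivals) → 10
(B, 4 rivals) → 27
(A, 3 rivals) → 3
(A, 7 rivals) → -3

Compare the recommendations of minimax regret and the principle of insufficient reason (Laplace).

Column bests: 0 rivals=21, 2 rivals=25, 3 rivals=22, 4 rivals=27, 7 rivals=29.
A regrets: 0, 9, 19, 13, 32 → max 32
B regrets: 11, 2, 12, 0, 0 → max 12
C regrets: 10, 35, 0, 37, 36 → max 37
D regrets: 28, 0, 15, 11, 24 → max 28
E regrets: 26, 2, 28, 31, 0 → max 31
Smallest max regret = 12 → B.
Row averages: A=10.2, B=19.8, C=1.2, D=9.2, E=7.4
Highest average = 19.8 → B.

minimax regret → B; laplace → B (agree)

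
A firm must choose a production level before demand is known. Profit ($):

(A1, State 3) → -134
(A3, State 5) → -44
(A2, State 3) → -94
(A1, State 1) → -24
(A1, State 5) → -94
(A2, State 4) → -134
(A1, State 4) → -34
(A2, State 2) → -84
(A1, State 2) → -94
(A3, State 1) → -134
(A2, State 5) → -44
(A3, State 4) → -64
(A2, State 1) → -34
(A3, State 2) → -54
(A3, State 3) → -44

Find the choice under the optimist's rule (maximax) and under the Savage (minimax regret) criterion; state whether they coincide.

maximax → A1; minimax regret → A1 (agree)

Row maxima: A1=-24, A2=-34, A3=-44
Best best-case = -24 → A1.
Column bests: State 1=-24, State 2=-54, State 3=-44, State 4=-34, State 5=-44.
A1 regrets: 0, 40, 90, 0, 50 → max 90
A2 regrets: 10, 30, 50, 100, 0 → max 100
A3 regrets: 110, 0, 0, 30, 0 → max 110
Smallest max regret = 90 → A1.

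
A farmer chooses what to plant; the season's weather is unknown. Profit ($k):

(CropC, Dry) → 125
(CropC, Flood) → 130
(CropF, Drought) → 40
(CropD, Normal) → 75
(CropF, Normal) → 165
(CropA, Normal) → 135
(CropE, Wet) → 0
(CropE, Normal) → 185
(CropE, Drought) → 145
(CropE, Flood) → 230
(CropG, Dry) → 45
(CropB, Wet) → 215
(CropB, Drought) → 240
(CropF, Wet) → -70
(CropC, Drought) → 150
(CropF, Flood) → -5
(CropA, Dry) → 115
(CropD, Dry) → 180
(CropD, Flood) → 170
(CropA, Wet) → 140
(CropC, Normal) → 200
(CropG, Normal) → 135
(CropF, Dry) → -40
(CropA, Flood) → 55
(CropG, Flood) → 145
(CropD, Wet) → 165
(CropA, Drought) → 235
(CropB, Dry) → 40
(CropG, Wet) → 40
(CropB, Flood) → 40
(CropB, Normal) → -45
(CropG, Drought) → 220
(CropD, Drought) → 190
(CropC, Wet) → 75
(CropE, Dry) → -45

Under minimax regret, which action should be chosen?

Column bests: Drought=240, Dry=180, Normal=200, Wet=215, Flood=230.
CropB regrets: 0, 140, 245, 0, 190 → max 245
CropF regrets: 200, 220, 35, 285, 235 → max 285
CropC regrets: 90, 55, 0, 140, 100 → max 140
CropD regrets: 50, 0, 125, 50, 60 → max 125
CropG regrets: 20, 135, 65, 175, 85 → max 175
CropA regrets: 5, 65, 65, 75, 175 → max 175
CropE regrets: 95, 225, 15, 215, 0 → max 225
Smallest max regret = 125 → CropD.

CropD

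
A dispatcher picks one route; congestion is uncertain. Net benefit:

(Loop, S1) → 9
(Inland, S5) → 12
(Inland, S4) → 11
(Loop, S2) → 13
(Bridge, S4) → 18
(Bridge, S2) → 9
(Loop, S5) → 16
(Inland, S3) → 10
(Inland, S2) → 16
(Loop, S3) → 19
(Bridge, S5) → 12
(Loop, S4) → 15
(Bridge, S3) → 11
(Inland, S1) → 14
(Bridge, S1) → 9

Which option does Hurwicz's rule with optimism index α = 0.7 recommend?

Bridge: 0.7·18 + 0.3·9 = 15.3
Inland: 0.7·16 + 0.3·10 = 14.2
Loop: 0.7·19 + 0.3·9 = 16
Highest Hurwicz score = 16 → Loop.

Loop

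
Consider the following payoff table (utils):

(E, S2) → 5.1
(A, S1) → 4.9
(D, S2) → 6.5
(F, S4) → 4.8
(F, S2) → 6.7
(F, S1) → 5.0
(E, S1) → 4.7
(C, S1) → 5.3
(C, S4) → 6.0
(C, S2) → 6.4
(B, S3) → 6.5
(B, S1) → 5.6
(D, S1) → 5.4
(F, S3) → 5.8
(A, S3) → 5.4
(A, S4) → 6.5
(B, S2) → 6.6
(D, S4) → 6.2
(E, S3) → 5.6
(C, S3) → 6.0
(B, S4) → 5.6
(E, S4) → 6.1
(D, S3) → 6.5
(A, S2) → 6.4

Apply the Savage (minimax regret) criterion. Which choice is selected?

Column bests: S1=5.6, S2=6.7, S3=6.5, S4=6.5.
A regrets: 0.7, 0.3, 1.1, 0.0 → max 1.1
B regrets: 0.0, 0.1, 0.0, 0.9 → max 0.9
C regrets: 0.3, 0.3, 0.5, 0.5 → max 0.5
D regrets: 0.2, 0.2, 0.0, 0.3 → max 0.3
E regrets: 0.9, 1.6, 0.9, 0.4 → max 1.6
F regrets: 0.6, 0.0, 0.7, 1.7 → max 1.7
Smallest max regret = 0.3 → D.

D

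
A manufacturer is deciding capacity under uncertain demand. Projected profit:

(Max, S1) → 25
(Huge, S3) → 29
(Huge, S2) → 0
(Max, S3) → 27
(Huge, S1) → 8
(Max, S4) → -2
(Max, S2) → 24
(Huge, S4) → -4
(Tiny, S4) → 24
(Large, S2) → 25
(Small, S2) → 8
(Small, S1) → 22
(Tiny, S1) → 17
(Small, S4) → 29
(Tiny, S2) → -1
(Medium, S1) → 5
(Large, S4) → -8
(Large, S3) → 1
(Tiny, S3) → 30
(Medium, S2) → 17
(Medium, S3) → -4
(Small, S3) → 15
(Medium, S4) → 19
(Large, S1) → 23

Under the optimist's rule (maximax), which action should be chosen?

Tiny

Row maxima: Tiny=30, Small=29, Medium=19, Large=25, Huge=29, Max=27
Best best-case = 30 → Tiny.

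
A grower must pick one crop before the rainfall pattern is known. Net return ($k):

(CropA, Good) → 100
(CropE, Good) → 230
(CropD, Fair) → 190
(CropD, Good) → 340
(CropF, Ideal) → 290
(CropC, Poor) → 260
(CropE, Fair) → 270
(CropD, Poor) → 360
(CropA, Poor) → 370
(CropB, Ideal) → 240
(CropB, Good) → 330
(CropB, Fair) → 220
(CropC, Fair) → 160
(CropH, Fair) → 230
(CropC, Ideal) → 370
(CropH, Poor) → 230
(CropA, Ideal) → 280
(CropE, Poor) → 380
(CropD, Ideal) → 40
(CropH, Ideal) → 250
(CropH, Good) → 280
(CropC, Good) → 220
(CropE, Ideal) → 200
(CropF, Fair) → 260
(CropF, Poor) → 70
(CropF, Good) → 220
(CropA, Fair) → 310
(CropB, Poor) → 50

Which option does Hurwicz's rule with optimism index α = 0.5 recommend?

CropE

CropB: 0.5·330 + 0.5·50 = 190
CropA: 0.5·370 + 0.5·100 = 235
CropC: 0.5·370 + 0.5·160 = 265
CropF: 0.5·290 + 0.5·70 = 180
CropE: 0.5·380 + 0.5·200 = 290
CropH: 0.5·280 + 0.5·230 = 255
CropD: 0.5·360 + 0.5·40 = 200
Highest Hurwicz score = 290 → CropE.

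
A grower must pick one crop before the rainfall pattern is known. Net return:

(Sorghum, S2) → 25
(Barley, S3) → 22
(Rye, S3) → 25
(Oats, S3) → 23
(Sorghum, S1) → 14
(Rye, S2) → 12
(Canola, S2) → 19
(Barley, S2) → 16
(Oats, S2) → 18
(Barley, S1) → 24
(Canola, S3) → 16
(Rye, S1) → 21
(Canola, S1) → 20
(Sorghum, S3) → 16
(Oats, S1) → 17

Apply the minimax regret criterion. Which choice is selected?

Oats

Column bests: S1=24, S2=25, S3=25.
Canola regrets: 4, 6, 9 → max 9
Sorghum regrets: 10, 0, 9 → max 10
Oats regrets: 7, 7, 2 → max 7
Rye regrets: 3, 13, 0 → max 13
Barley regrets: 0, 9, 3 → max 9
Smallest max regret = 7 → Oats.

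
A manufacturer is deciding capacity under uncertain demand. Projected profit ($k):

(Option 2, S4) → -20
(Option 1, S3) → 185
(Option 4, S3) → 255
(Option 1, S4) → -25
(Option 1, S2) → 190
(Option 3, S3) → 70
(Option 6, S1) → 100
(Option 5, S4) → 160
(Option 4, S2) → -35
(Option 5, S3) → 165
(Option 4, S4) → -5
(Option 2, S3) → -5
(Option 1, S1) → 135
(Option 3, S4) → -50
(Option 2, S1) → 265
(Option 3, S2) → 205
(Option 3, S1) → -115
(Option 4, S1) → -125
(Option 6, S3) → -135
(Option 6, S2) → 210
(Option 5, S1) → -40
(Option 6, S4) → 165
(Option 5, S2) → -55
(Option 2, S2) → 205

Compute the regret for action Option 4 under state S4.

Best payoff under S4 is 165.
Regret = 165 − (-5) = 170.

170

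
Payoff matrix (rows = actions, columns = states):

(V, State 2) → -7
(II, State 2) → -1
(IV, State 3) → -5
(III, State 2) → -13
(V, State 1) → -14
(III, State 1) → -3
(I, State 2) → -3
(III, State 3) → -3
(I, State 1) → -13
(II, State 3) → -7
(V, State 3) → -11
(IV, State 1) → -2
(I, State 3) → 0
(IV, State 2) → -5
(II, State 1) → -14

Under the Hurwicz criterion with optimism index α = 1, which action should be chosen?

I: 1·0 + 0·(-13) = 0
II: 1·(-1) + 0·(-14) = -1
III: 1·(-3) + 0·(-13) = -3
IV: 1·(-2) + 0·(-5) = -2
V: 1·(-7) + 0·(-14) = -7
Highest Hurwicz score = 0 → I.

I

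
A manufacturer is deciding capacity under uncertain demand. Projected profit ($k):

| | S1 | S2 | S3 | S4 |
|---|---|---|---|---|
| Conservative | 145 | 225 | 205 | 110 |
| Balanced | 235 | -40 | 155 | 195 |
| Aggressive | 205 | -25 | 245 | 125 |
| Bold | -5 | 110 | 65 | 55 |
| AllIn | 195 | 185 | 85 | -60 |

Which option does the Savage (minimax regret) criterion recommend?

Conservative

Column bests: S1=235, S2=225, S3=245, S4=195.
Conservative regrets: 90, 0, 40, 85 → max 90
Balanced regrets: 0, 265, 90, 0 → max 265
Aggressive regrets: 30, 250, 0, 70 → max 250
Bold regrets: 240, 115, 180, 140 → max 240
AllIn regrets: 40, 40, 160, 255 → max 255
Smallest max regret = 90 → Conservative.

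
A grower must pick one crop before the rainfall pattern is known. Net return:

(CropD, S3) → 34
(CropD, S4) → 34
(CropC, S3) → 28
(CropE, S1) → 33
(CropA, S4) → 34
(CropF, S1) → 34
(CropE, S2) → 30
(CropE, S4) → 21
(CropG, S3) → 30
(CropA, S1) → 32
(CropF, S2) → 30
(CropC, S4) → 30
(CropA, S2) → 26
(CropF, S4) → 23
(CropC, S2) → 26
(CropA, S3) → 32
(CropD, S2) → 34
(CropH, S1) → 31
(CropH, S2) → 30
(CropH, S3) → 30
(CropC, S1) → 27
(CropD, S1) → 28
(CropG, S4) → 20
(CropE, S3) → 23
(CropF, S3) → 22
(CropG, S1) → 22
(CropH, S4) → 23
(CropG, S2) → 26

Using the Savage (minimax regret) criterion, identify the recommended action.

Column bests: S1=34, S2=34, S3=34, S4=34.
CropA regrets: 2, 8, 2, 0 → max 8
CropH regrets: 3, 4, 4, 11 → max 11
CropG regrets: 12, 8, 4, 14 → max 14
CropC regrets: 7, 8, 6, 4 → max 8
CropF regrets: 0, 4, 12, 11 → max 12
CropE regrets: 1, 4, 11, 13 → max 13
CropD regrets: 6, 0, 0, 0 → max 6
Smallest max regret = 6 → CropD.

CropD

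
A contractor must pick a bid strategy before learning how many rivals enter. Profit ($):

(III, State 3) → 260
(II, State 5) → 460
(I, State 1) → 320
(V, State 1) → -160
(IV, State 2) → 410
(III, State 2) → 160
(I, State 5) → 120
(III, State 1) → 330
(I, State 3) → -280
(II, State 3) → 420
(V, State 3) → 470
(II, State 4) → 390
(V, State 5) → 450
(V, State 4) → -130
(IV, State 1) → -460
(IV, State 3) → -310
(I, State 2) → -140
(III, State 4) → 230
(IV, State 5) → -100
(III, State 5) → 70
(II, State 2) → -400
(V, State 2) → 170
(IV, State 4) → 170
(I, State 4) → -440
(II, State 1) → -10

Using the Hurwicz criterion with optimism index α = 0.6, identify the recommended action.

I: 0.6·320 + 0.4·(-440) = 16
II: 0.6·460 + 0.4·(-400) = 116
III: 0.6·330 + 0.4·70 = 226
IV: 0.6·410 + 0.4·(-460) = 62
V: 0.6·470 + 0.4·(-160) = 218
Highest Hurwicz score = 226 → III.

III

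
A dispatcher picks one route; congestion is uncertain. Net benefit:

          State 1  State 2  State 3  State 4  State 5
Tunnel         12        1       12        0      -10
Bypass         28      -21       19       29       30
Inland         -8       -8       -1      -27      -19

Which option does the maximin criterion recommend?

Tunnel

Row minima: Tunnel=-10, Bypass=-21, Inland=-27
Best worst-case = -10 → Tunnel.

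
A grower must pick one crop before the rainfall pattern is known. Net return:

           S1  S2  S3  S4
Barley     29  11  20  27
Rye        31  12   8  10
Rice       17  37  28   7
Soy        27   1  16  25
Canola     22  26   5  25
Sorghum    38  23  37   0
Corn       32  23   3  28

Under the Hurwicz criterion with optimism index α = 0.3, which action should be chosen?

Barley: 0.3·29 + 0.7·11 = 16.4
Rye: 0.3·31 + 0.7·8 = 14.9
Rice: 0.3·37 + 0.7·7 = 16
Soy: 0.3·27 + 0.7·1 = 8.8
Canola: 0.3·26 + 0.7·5 = 11.3
Sorghum: 0.3·38 + 0.7·0 = 11.4
Corn: 0.3·32 + 0.7·3 = 11.7
Highest Hurwicz score = 16.4 → Barley.

Barley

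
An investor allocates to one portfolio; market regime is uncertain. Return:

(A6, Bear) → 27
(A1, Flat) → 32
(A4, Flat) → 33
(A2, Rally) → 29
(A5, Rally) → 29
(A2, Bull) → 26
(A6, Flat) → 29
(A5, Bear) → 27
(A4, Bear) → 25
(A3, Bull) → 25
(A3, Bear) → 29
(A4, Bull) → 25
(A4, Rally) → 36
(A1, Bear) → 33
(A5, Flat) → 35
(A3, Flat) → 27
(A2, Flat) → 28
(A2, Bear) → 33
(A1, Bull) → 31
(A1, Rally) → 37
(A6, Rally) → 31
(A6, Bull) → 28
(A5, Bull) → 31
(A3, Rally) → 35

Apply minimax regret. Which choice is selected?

A1

Column bests: Bear=33, Flat=35, Bull=31, Rally=37.
A1 regrets: 0, 3, 0, 0 → max 3
A2 regrets: 0, 7, 5, 8 → max 8
A3 regrets: 4, 8, 6, 2 → max 8
A4 regrets: 8, 2, 6, 1 → max 8
A5 regrets: 6, 0, 0, 8 → max 8
A6 regrets: 6, 6, 3, 6 → max 6
Smallest max regret = 3 → A1.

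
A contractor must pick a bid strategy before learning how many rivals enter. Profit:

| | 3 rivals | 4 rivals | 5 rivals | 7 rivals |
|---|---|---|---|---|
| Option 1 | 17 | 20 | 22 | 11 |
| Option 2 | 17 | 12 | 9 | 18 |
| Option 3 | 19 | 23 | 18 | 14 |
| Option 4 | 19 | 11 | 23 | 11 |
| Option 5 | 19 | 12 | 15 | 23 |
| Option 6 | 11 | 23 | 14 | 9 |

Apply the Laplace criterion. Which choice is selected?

Option 3

Row averages: Option 1=17.5, Option 2=14, Option 3=18.5, Option 4=16, Option 5=17.25, Option 6=14.25
Highest average = 18.5 → Option 3.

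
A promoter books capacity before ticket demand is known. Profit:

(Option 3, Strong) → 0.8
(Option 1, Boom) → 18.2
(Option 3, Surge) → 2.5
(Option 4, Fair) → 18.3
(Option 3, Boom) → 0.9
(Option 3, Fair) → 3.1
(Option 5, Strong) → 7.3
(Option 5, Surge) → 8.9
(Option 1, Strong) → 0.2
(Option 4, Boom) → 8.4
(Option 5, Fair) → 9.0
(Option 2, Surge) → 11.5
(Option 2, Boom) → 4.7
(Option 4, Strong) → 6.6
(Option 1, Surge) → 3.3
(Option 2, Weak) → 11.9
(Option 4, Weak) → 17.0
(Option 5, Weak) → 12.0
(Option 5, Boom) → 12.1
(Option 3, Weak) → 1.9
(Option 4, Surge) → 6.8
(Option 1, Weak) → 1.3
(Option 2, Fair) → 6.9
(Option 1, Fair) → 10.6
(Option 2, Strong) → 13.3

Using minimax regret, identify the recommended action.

Option 5

Column bests: Weak=17.0, Fair=18.3, Strong=13.3, Boom=18.2, Surge=11.5.
Option 1 regrets: 15.7, 7.7, 13.1, 0.0, 8.2 → max 15.7
Option 2 regrets: 5.1, 11.4, 0.0, 13.5, 0.0 → max 13.5
Option 3 regrets: 15.1, 15.2, 12.5, 17.3, 9.0 → max 17.3
Option 4 regrets: 0.0, 0.0, 6.7, 9.8, 4.7 → max 9.8
Option 5 regrets: 5.0, 9.3, 6.0, 6.1, 2.6 → max 9.3
Smallest max regret = 9.3 → Option 5.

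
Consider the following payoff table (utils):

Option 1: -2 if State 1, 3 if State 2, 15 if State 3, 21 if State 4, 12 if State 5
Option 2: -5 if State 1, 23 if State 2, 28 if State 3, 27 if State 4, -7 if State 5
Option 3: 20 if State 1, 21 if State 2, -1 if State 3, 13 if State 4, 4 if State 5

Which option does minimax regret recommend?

Column bests: State 1=20, State 2=23, State 3=28, State 4=27, State 5=12.
Option 1 regrets: 22, 20, 13, 6, 0 → max 22
Option 2 regrets: 25, 0, 0, 0, 19 → max 25
Option 3 regrets: 0, 2, 29, 14, 8 → max 29
Smallest max regret = 22 → Option 1.

Option 1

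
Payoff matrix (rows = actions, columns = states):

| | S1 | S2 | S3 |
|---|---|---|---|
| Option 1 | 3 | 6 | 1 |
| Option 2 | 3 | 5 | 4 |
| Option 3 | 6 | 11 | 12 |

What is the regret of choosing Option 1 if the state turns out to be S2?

5

Best payoff under S2 is 11.
Regret = 11 − 6 = 5.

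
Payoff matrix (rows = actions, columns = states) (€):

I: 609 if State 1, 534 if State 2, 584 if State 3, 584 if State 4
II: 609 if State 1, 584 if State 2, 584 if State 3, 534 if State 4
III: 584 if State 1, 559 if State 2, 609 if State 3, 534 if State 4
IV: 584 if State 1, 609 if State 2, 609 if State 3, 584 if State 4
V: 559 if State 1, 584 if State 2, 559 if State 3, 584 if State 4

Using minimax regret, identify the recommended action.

IV

Column bests: State 1=609, State 2=609, State 3=609, State 4=584.
I regrets: 0, 75, 25, 0 → max 75
II regrets: 0, 25, 25, 50 → max 50
III regrets: 25, 50, 0, 50 → max 50
IV regrets: 25, 0, 0, 0 → max 25
V regrets: 50, 25, 50, 0 → max 50
Smallest max regret = 25 → IV.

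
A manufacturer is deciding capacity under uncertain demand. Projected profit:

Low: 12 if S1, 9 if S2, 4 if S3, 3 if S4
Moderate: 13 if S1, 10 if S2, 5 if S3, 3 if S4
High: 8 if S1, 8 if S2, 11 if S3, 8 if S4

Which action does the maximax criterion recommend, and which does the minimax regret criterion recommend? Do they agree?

maximax → Moderate; minimax regret → High (disagree)

Row maxima: Low=12, Moderate=13, High=11
Best best-case = 13 → Moderate.
Column bests: S1=13, S2=10, S3=11, S4=8.
Low regrets: 1, 1, 7, 5 → max 7
Moderate regrets: 0, 0, 6, 5 → max 6
High regrets: 5, 2, 0, 0 → max 5
Smallest max regret = 5 → High.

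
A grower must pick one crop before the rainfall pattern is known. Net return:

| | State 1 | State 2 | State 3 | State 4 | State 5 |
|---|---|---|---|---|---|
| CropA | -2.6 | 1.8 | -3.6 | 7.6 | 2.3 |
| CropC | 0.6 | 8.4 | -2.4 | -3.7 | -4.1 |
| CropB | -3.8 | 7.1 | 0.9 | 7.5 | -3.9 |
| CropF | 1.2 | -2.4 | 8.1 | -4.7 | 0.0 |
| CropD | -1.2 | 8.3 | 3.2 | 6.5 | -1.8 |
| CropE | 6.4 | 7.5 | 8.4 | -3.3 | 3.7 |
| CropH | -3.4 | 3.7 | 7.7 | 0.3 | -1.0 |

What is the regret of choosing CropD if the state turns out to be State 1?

Best payoff under State 1 is 6.4.
Regret = 6.4 − (-1.2) = 7.6.

7.6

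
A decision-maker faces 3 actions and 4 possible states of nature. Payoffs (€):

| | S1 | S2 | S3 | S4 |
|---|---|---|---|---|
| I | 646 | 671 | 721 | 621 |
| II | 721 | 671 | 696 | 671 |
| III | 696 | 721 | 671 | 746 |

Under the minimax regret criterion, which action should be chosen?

III

Column bests: S1=721, S2=721, S3=721, S4=746.
I regrets: 75, 50, 0, 125 → max 125
II regrets: 0, 50, 25, 75 → max 75
III regrets: 25, 0, 50, 0 → max 50
Smallest max regret = 50 → III.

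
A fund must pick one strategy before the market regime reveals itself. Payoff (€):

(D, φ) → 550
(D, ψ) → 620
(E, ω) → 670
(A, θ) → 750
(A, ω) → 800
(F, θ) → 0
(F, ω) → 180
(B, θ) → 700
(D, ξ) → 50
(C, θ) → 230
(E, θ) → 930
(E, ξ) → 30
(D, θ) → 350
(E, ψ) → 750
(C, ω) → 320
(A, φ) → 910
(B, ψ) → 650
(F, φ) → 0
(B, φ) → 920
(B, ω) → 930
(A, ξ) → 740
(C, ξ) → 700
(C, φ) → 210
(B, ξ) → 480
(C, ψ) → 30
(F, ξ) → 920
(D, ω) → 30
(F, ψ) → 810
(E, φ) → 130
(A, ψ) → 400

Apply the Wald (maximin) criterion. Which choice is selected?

B

Row minima: A=400, B=480, C=30, D=30, E=30, F=0
Best worst-case = 480 → B.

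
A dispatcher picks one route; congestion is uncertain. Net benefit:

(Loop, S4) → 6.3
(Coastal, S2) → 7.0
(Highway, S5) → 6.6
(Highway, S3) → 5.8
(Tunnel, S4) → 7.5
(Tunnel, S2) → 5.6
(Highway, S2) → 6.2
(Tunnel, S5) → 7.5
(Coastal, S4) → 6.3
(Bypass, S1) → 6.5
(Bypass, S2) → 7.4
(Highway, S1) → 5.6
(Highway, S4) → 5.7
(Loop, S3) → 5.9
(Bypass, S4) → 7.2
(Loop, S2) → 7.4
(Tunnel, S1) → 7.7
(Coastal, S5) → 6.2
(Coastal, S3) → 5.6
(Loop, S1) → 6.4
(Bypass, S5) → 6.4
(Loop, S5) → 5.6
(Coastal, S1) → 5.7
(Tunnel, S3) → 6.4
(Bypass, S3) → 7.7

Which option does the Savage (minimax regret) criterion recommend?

Bypass

Column bests: S1=7.7, S2=7.4, S3=7.7, S4=7.5, S5=7.5.
Tunnel regrets: 0.0, 1.8, 1.3, 0.0, 0.0 → max 1.8
Coastal regrets: 2.0, 0.4, 2.1, 1.2, 1.3 → max 2.1
Highway regrets: 2.1, 1.2, 1.9, 1.8, 0.9 → max 2.1
Loop regrets: 1.3, 0.0, 1.8, 1.2, 1.9 → max 1.9
Bypass regrets: 1.2, 0.0, 0.0, 0.3, 1.1 → max 1.2
Smallest max regret = 1.2 → Bypass.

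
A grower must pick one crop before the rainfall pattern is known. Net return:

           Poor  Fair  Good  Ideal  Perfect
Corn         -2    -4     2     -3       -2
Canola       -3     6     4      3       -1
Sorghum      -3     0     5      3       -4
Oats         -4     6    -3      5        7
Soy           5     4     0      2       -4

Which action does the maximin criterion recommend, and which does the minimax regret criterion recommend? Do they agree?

Row minima: Corn=-4, Canola=-3, Sorghum=-4, Oats=-4, Soy=-4
Best worst-case = -3 → Canola.
Column bests: Poor=5, Fair=6, Good=5, Ideal=5, Perfect=7.
Corn regrets: 7, 10, 3, 8, 9 → max 10
Canola regrets: 8, 0, 1, 2, 8 → max 8
Sorghum regrets: 8, 6, 0, 2, 11 → max 11
Oats regrets: 9, 0, 8, 0, 0 → max 9
Soy regrets: 0, 2, 5, 3, 11 → max 11
Smallest max regret = 8 → Canola.

maximin → Canola; minimax regret → Canola (agree)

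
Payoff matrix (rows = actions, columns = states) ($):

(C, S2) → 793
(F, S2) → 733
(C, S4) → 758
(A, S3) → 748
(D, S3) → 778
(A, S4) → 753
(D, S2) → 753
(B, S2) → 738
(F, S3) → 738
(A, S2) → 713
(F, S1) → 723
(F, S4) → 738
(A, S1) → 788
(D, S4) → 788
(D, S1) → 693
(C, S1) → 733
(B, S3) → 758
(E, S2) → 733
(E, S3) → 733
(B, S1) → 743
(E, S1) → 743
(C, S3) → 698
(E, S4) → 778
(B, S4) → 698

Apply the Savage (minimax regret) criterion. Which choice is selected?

Column bests: S1=788, S2=793, S3=778, S4=788.
A regrets: 0, 80, 30, 35 → max 80
B regrets: 45, 55, 20, 90 → max 90
C regrets: 55, 0, 80, 30 → max 80
D regrets: 95, 40, 0, 0 → max 95
E regrets: 45, 60, 45, 10 → max 60
F regrets: 65, 60, 40, 50 → max 65
Smallest max regret = 60 → E.

E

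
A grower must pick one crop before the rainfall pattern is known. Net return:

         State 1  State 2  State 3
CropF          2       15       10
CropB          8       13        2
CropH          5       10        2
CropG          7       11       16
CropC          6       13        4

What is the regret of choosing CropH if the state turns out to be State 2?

5

Best payoff under State 2 is 15.
Regret = 15 − 10 = 5.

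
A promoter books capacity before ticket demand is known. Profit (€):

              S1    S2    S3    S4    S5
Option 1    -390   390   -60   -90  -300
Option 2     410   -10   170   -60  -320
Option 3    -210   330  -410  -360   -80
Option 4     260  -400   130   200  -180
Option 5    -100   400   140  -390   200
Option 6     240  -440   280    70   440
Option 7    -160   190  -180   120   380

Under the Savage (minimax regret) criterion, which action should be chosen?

Option 7

Column bests: S1=410, S2=400, S3=280, S4=200, S5=440.
Option 1 regrets: 800, 10, 340, 290, 740 → max 800
Option 2 regrets: 0, 410, 110, 260, 760 → max 760
Option 3 regrets: 620, 70, 690, 560, 520 → max 690
Option 4 regrets: 150, 800, 150, 0, 620 → max 800
Option 5 regrets: 510, 0, 140, 590, 240 → max 590
Option 6 regrets: 170, 840, 0, 130, 0 → max 840
Option 7 regrets: 570, 210, 460, 80, 60 → max 570
Smallest max regret = 570 → Option 7.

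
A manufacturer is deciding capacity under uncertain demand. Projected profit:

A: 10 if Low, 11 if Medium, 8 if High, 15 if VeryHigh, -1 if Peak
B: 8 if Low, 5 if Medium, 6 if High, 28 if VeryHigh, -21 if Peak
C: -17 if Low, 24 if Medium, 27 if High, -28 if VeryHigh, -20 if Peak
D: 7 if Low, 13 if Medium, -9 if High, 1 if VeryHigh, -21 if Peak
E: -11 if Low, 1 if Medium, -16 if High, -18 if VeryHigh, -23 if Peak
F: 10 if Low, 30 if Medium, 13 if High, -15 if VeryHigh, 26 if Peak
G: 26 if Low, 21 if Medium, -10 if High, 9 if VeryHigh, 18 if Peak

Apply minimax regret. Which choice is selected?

A

Column bests: Low=26, Medium=30, High=27, VeryHigh=28, Peak=26.
A regrets: 16, 19, 19, 13, 27 → max 27
B regrets: 18, 25, 21, 0, 47 → max 47
C regrets: 43, 6, 0, 56, 46 → max 56
D regrets: 19, 17, 36, 27, 47 → max 47
E regrets: 37, 29, 43, 46, 49 → max 49
F regrets: 16, 0, 14, 43, 0 → max 43
G regrets: 0, 9, 37, 19, 8 → max 37
Smallest max regret = 27 → A.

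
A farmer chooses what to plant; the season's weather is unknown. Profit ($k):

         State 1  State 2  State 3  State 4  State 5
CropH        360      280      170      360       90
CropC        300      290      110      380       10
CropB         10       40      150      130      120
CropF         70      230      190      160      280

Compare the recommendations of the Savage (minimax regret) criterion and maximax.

minimax regret → CropH; maximax → CropC (disagree)

Column bests: State 1=360, State 2=290, State 3=190, State 4=380, State 5=280.
CropH regrets: 0, 10, 20, 20, 190 → max 190
CropC regrets: 60, 0, 80, 0, 270 → max 270
CropB regrets: 350, 250, 40, 250, 160 → max 350
CropF regrets: 290, 60, 0, 220, 0 → max 290
Smallest max regret = 190 → CropH.
Row maxima: CropH=360, CropC=380, CropB=150, CropF=280
Best best-case = 380 → CropC.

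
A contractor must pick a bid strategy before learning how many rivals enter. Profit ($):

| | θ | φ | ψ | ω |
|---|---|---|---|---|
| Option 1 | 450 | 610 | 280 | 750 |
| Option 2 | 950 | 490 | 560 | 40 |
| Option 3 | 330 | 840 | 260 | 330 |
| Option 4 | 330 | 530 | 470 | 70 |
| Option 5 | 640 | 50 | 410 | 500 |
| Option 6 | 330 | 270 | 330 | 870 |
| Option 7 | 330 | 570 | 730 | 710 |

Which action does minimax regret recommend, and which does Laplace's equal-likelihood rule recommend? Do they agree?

minimax regret → Option 1; laplace → Option 7 (disagree)

Column bests: θ=950, φ=840, ψ=730, ω=870.
Option 1 regrets: 500, 230, 450, 120 → max 500
Option 2 regrets: 0, 350, 170, 830 → max 830
Option 3 regrets: 620, 0, 470, 540 → max 620
Option 4 regrets: 620, 310, 260, 800 → max 800
Option 5 regrets: 310, 790, 320, 370 → max 790
Option 6 regrets: 620, 570, 400, 0 → max 620
Option 7 regrets: 620, 270, 0, 160 → max 620
Smallest max regret = 500 → Option 1.
Row averages: Option 1=522.5, Option 2=510, Option 3=440, Option 4=350, Option 5=400, Option 6=450, Option 7=585
Highest average = 585 → Option 7.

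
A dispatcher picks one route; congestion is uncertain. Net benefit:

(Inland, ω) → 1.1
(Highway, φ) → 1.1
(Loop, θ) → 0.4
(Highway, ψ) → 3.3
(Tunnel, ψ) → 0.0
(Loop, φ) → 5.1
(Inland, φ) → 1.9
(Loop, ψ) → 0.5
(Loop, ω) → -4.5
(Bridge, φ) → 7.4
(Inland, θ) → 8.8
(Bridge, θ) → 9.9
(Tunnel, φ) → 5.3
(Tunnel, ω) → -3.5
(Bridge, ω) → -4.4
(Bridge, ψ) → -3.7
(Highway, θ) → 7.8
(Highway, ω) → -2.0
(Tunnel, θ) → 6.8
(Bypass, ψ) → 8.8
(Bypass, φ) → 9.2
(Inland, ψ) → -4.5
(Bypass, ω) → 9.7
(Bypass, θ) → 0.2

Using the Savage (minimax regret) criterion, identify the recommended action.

Bypass

Column bests: θ=9.9, φ=9.2, ψ=8.8, ω=9.7.
Highway regrets: 2.1, 8.1, 5.5, 11.7 → max 11.7
Inland regrets: 1.1, 7.3, 13.3, 8.6 → max 13.3
Loop regrets: 9.5, 4.1, 8.3, 14.2 → max 14.2
Bypass regrets: 9.7, 0.0, 0.0, 0.0 → max 9.7
Tunnel regrets: 3.1, 3.9, 8.8, 13.2 → max 13.2
Bridge regrets: 0.0, 1.8, 12.5, 14.1 → max 14.1
Smallest max regret = 9.7 → Bypass.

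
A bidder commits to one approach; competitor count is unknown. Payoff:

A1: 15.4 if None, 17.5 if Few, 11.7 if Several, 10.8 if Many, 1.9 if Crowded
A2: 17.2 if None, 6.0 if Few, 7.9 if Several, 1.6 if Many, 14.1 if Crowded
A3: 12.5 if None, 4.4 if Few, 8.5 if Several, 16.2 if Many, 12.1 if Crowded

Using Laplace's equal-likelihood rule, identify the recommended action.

Row averages: A1=11.46, A2=9.36, A3=10.74
Highest average = 11.46 → A1.

A1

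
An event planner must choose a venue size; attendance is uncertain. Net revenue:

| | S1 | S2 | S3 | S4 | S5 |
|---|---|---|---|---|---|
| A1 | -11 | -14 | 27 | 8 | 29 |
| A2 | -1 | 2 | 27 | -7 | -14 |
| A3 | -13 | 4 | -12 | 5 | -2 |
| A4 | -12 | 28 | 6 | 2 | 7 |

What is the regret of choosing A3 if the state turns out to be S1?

12

Best payoff under S1 is -1.
Regret = -1 − (-13) = 12.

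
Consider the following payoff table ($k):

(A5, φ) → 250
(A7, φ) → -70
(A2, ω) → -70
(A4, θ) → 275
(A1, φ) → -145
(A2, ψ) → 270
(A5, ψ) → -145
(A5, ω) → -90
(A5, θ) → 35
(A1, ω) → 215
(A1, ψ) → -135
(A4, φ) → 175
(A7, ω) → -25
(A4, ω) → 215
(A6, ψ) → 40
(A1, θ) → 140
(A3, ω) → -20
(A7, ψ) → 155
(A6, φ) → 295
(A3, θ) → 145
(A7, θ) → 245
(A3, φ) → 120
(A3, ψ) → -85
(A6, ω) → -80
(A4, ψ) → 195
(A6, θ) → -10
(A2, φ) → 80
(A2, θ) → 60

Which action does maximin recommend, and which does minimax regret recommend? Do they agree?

maximin → A4; minimax regret → A4 (agree)

Row minima: A1=-145, A2=-70, A3=-85, A4=175, A5=-145, A6=-80, A7=-70
Best worst-case = 175 → A4.
Column bests: θ=275, φ=295, ψ=270, ω=215.
A1 regrets: 135, 440, 405, 0 → max 440
A2 regrets: 215, 215, 0, 285 → max 285
A3 regrets: 130, 175, 355, 235 → max 355
A4 regrets: 0, 120, 75, 0 → max 120
A5 regrets: 240, 45, 415, 305 → max 415
A6 regrets: 285, 0, 230, 295 → max 295
A7 regrets: 30, 365, 115, 240 → max 365
Smallest max regret = 120 → A4.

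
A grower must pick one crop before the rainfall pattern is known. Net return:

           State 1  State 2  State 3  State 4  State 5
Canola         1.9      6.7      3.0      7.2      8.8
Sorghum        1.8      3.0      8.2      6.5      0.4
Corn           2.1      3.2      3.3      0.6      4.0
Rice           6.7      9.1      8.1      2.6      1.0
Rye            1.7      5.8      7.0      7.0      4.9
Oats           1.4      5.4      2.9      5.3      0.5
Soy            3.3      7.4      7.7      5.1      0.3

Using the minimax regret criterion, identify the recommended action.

Column bests: State 1=6.7, State 2=9.1, State 3=8.2, State 4=7.2, State 5=8.8.
Canola regrets: 4.8, 2.4, 5.2, 0.0, 0.0 → max 5.2
Sorghum regrets: 4.9, 6.1, 0.0, 0.7, 8.4 → max 8.4
Corn regrets: 4.6, 5.9, 4.9, 6.6, 4.8 → max 6.6
Rice regrets: 0.0, 0.0, 0.1, 4.6, 7.8 → max 7.8
Rye regrets: 5.0, 3.3, 1.2, 0.2, 3.9 → max 5.0
Oats regrets: 5.3, 3.7, 5.3, 1.9, 8.3 → max 8.3
Soy regrets: 3.4, 1.7, 0.5, 2.1, 8.5 → max 8.5
Smallest max regret = 5.0 → Rye.

Rye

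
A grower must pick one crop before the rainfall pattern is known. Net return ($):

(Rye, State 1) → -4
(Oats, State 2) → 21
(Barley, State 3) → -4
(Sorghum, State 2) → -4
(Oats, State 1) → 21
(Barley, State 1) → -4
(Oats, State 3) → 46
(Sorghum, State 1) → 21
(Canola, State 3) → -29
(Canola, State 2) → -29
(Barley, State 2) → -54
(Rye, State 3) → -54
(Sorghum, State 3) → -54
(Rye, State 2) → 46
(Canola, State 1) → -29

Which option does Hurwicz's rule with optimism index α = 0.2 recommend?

Oats

Barley: 0.2·(-4) + 0.8·(-54) = -44
Canola: 0.2·(-29) + 0.8·(-29) = -29
Rye: 0.2·46 + 0.8·(-54) = -34
Oats: 0.2·46 + 0.8·21 = 26
Sorghum: 0.2·21 + 0.8·(-54) = -39
Highest Hurwicz score = 26 → Oats.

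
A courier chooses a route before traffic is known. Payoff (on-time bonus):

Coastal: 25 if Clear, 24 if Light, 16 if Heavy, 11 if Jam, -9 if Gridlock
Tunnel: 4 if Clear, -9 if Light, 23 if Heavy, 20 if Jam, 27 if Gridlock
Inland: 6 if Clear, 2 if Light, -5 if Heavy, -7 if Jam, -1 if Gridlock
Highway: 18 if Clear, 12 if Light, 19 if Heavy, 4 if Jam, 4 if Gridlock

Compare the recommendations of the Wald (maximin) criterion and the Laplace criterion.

maximin → Highway; laplace → Coastal (disagree)

Row minima: Coastal=-9, Tunnel=-9, Inland=-7, Highway=4
Best worst-case = 4 → Highway.
Row averages: Coastal=13.4, Tunnel=13, Inland=-1, Highway=11.4
Highest average = 13.4 → Coastal.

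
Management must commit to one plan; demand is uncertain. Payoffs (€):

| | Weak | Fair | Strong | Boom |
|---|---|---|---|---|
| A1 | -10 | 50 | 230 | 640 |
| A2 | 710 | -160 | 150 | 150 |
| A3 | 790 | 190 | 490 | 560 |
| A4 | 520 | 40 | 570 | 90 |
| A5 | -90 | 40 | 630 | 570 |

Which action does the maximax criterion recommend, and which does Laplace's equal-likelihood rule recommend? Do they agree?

Row maxima: A1=640, A2=710, A3=790, A4=570, A5=630
Best best-case = 790 → A3.
Row averages: A1=227.5, A2=212.5, A3=507.5, A4=305, A5=287.5
Highest average = 507.5 → A3.

maximax → A3; laplace → A3 (agree)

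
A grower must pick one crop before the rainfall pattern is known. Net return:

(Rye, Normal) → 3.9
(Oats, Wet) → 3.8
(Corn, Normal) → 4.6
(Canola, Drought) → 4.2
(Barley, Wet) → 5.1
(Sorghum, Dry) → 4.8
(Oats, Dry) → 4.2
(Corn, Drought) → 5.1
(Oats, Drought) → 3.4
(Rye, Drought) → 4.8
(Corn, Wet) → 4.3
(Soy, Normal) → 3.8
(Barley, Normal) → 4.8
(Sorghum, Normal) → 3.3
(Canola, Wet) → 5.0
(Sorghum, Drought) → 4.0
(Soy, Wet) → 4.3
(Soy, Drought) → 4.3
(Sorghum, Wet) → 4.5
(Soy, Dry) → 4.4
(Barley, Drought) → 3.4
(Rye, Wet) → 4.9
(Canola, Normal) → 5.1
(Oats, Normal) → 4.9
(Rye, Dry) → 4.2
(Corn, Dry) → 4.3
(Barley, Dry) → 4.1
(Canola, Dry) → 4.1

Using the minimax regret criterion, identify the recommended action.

Column bests: Drought=5.1, Dry=4.8, Normal=5.1, Wet=5.1.
Rye regrets: 0.3, 0.6, 1.2, 0.2 → max 1.2
Soy regrets: 0.8, 0.4, 1.3, 0.8 → max 1.3
Oats regrets: 1.7, 0.6, 0.2, 1.3 → max 1.7
Canola regrets: 0.9, 0.7, 0.0, 0.1 → max 0.9
Corn regrets: 0.0, 0.5, 0.5, 0.8 → max 0.8
Barley regrets: 1.7, 0.7, 0.3, 0.0 → max 1.7
Sorghum regrets: 1.1, 0.0, 1.8, 0.6 → max 1.8
Smallest max regret = 0.8 → Corn.

Corn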